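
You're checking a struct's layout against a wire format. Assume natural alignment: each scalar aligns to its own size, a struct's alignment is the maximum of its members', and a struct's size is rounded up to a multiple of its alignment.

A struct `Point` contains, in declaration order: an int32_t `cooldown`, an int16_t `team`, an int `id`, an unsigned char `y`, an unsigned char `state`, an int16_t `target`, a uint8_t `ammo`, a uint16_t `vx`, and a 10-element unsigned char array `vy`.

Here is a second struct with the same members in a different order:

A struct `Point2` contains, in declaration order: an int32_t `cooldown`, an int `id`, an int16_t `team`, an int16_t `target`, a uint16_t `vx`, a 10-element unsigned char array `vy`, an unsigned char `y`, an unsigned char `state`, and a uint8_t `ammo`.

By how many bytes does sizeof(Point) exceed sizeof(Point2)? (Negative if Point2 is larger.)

4

@0: cooldown [4B, align 4] → 4
@4: team [2B, align 2] → 6
+2 pad (align 4)
@8: id [4B, align 4] → 12
@12: y [1B, align 1] → 13
@13: state [1B, align 1] → 14
@14: target [2B, align 2] → 16
@16: ammo [1B, align 1] → 17
+1 pad (align 2)
@18: vx [2B, align 2] → 20
@20: vy [10B, align 1] → 30
+2 tail pad (align 4)
size 32, align 4
— Point2 —
@0: cooldown [4B, align 4] → 4
@4: id [4B, align 4] → 8
@8: team [2B, align 2] → 10
@10: target [2B, align 2] → 12
@12: vx [2B, align 2] → 14
@14: vy [10B, align 1] → 24
@24: y [1B, align 1] → 25
@25: state [1B, align 1] → 26
@26: ammo [1B, align 1] → 27
+1 tail pad (align 4)
size 28, align 4
32 − 28 = 4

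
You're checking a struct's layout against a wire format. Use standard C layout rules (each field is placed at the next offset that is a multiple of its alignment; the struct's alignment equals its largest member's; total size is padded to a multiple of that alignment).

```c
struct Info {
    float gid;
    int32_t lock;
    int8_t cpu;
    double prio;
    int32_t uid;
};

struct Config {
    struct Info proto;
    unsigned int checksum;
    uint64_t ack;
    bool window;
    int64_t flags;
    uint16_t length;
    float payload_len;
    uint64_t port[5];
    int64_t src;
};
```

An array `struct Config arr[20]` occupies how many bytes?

Info: 0..4  gid  (4B, 4-aligned); 4..8  lock  (4B, 4-aligned); 8..9  cpu  (1B, 1-aligned); 9..16  -- padding (7B); 16..24  prio  (8B, 8-aligned); 24..28  uid  (4B, 4-aligned); 28..32  -- tail padding (4B); sizeof = 32, alignof = 8
0..32  proto  (32B, 8-aligned)
32..36  checksum  (4B, 4-aligned)
36..40  -- padding (4B)
40..48  ack  (8B, 8-aligned)
48..49  window  (1B, 1-aligned)
49..56  -- padding (7B)
56..64  flags  (8B, 8-aligned)
64..66  length  (2B, 2-aligned)
66..68  -- padding (2B)
68..72  payload_len  (4B, 4-aligned)
72..112  port  (40B, 8-aligned)
112..120  src  (8B, 8-aligned)
sizeof = 120, alignof = 8
array of 20: 20 × 120 = 2400

2400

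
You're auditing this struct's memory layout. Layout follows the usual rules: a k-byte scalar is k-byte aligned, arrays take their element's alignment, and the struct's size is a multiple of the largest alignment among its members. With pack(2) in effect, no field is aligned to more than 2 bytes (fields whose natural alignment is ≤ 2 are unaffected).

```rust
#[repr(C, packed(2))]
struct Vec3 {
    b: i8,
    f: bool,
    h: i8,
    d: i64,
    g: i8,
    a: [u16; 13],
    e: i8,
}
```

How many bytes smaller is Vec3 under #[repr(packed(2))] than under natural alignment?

6

natural layout:
  @0: b [1B, align 1] → 1
  @1: f [1B, align 1] → 2
  @2: h [1B, align 1] → 3
  +5 pad (align 8)
  @8: d [8B, align 8] → 16
  @16: g [1B, align 1] → 17
  +1 pad (align 2)
  @18: a [26B, align 2] → 44
  @44: e [1B, align 1] → 45
  +3 tail pad (align 8)
  size 48, align 8
packed(2) layout:
  @0: b [1B, align 1] → 1
  @1: f [1B, align 1] → 2
  @2: h [1B, align 1] → 3
  +1 pad (align 2)
  @4: d [8B, align 2] → 12
  @12: g [1B, align 1] → 13
  +1 pad (align 2)
  @14: a [26B, align 2] → 40
  @40: e [1B, align 1] → 41
  +1 tail pad (align 2)
  size 42, align 2
48 − 42 = 6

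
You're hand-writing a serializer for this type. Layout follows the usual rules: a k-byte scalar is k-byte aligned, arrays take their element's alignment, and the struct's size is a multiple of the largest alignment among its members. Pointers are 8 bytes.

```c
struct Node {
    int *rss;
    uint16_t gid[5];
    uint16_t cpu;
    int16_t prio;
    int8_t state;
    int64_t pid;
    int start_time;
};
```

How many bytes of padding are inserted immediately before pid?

1

@0: rss [8B, align 8] → 8
@8: gid [10B, align 2] → 18
@18: cpu [2B, align 2] → 20
@20: prio [2B, align 2] → 22
@22: state [1B, align 1] → 23
+1 pad (align 8)
@24: pid [8B, align 8] → 32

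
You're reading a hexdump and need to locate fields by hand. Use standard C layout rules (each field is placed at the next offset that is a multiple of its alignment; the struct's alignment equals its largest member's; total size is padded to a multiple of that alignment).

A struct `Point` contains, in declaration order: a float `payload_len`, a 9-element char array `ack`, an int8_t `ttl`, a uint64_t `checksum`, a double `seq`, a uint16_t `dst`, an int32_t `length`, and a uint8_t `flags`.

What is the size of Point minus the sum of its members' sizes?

11

payload_len at 0 (size 4, align 4) → ends 4
ack at 4 (size 9, align 1) → ends 13
ttl at 13 (size 1, align 1) → ends 14
pad 2 to align 8 for checksum
checksum at 16 (size 8, align 8) → ends 24
seq at 24 (size 8, align 8) → ends 32
dst at 32 (size 2, align 2) → ends 34
pad 2 to align 4 for length
length at 36 (size 4, align 4) → ends 40
flags at 40 (size 1, align 1) → ends 41
tail pad 7 to reach multiple of 8
total 48 bytes, alignment 8
data bytes 37, size 48 → padding 11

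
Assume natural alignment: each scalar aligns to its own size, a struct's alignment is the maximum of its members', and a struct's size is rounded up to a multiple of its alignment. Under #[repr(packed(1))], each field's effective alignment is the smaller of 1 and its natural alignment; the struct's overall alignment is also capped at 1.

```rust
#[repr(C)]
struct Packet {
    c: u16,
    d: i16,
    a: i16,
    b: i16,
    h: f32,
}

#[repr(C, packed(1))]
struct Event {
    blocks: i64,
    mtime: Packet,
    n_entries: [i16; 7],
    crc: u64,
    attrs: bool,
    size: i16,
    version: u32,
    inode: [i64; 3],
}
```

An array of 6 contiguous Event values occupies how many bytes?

Packet: c at 0 (size 2, align 2) → ends 2; d at 2 (size 2, align 2) → ends 4; a at 4 (size 2, align 2) → ends 6; b at 6 (size 2, align 2) → ends 8; h at 8 (size 4, align 4) → ends 12; total 12 bytes, alignment 4
blocks at 0 (size 8, align 1) → ends 8
mtime at 8 (size 12, align 1) → ends 20
n_entries at 20 (size 14, align 1) → ends 34
crc at 34 (size 8, align 1) → ends 42
attrs at 42 (size 1, align 1) → ends 43
size at 43 (size 2, align 1) → ends 45
version at 45 (size 4, align 1) → ends 49
inode at 49 (size 24, align 1) → ends 73
total 73 bytes, alignment 1
array of 6: 6 × 73 = 438

438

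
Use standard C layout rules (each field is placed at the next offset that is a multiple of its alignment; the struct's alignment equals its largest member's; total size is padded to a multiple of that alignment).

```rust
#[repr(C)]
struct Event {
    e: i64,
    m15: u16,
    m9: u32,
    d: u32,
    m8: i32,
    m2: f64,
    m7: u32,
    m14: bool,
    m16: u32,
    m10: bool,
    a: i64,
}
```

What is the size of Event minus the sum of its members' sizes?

0..8  e  (8B, 8-aligned)
8..10  m15  (2B, 2-aligned)
10..12  -- padding (2B)
12..16  m9  (4B, 4-aligned)
16..20  d  (4B, 4-aligned)
20..24  m8  (4B, 4-aligned)
24..32  m2  (8B, 8-aligned)
32..36  m7  (4B, 4-aligned)
36..37  m14  (1B, 1-aligned)
37..40  -- padding (3B)
40..44  m16  (4B, 4-aligned)
44..45  m10  (1B, 1-aligned)
45..48  -- padding (3B)
48..56  a  (8B, 8-aligned)
sizeof = 56, alignof = 8
data bytes 48, size 56 → padding 8

8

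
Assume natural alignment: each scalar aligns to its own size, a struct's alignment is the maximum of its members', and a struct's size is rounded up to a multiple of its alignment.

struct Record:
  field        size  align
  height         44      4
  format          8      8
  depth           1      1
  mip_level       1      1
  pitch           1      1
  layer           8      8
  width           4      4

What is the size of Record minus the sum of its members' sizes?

13

0..44  height  (44B, 4-aligned)
44..48  -- padding (4B)
48..56  format  (8B, 8-aligned)
56..57  depth  (1B, 1-aligned)
57..58  mip_level  (1B, 1-aligned)
58..59  pitch  (1B, 1-aligned)
59..64  -- padding (5B)
64..72  layer  (8B, 8-aligned)
72..76  width  (4B, 4-aligned)
76..80  -- tail padding (4B)
sizeof = 80, alignof = 8
data bytes 67, size 80 → padding 13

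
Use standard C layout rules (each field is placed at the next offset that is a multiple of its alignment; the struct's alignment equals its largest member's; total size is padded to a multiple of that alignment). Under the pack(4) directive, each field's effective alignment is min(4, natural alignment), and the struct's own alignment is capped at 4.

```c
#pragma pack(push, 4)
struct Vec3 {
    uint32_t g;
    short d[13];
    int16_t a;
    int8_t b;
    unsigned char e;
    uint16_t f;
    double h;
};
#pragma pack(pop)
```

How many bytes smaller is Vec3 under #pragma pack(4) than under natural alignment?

4

natural layout:
  @0: g [4B, align 4] → 4
  @4: d [26B, align 2] → 30
  @30: a [2B, align 2] → 32
  @32: b [1B, align 1] → 33
  @33: e [1B, align 1] → 34
  @34: f [2B, align 2] → 36
  +4 pad (align 8)
  @40: h [8B, align 8] → 48
  size 48, align 8
packed(4) layout:
  @0: g [4B, align 4] → 4
  @4: d [26B, align 2] → 30
  @30: a [2B, align 2] → 32
  @32: b [1B, align 1] → 33
  @33: e [1B, align 1] → 34
  @34: f [2B, align 2] → 36
  @36: h [8B, align 4] → 44
  size 44, align 4
48 − 44 = 4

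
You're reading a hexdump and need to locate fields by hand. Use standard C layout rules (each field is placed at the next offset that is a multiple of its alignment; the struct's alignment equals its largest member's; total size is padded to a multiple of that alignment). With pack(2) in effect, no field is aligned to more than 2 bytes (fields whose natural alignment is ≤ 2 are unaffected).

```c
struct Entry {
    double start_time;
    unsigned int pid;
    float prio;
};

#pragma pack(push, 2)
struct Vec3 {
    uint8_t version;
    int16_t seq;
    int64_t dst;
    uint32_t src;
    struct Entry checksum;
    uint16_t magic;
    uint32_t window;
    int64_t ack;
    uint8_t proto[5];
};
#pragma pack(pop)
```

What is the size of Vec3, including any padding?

52

Entry: start_time at 0 (size 8, align 8) → ends 8; pid at 8 (size 4, align 4) → ends 12; prio at 12 (size 4, align 4) → ends 16; total 16 bytes, alignment 8
version at 0 (size 1, align 1) → ends 1
pad 1 to align 2 for seq
seq at 2 (size 2, align 2) → ends 4
dst at 4 (size 8, align 2) → ends 12
src at 12 (size 4, align 2) → ends 16
checksum at 16 (size 16, align 2) → ends 32
magic at 32 (size 2, align 2) → ends 34
window at 34 (size 4, align 2) → ends 38
ack at 38 (size 8, align 2) → ends 46
proto at 46 (size 5, align 1) → ends 51
tail pad 1 to reach multiple of 2
total 52 bytes, alignment 2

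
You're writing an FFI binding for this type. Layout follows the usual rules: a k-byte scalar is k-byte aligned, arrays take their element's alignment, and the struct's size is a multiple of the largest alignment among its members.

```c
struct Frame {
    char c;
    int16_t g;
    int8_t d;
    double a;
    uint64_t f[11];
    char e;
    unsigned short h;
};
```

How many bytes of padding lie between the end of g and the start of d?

@0: c [1B, align 1] → 1
+1 pad (align 2)
@2: g [2B, align 2] → 4
@4: d [1B, align 1] → 5

0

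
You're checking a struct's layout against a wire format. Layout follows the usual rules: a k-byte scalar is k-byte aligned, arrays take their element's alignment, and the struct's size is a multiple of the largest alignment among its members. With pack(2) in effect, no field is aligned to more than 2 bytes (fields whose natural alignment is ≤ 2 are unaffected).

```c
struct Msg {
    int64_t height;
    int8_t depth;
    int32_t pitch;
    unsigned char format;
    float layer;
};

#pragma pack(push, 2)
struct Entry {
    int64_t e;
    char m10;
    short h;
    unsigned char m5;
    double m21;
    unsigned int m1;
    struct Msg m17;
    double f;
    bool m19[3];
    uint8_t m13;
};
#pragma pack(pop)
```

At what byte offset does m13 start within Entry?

Msg: height at 0 (size 8, align 8) → ends 8; depth at 8 (size 1, align 1) → ends 9; pad 3 to align 4 for pitch; pitch at 12 (size 4, align 4) → ends 16; format at 16 (size 1, align 1) → ends 17; pad 3 to align 4 for layer; layer at 20 (size 4, align 4) → ends 24; total 24 bytes, alignment 8
e at 0 (size 8, align 2) → ends 8
m10 at 8 (size 1, align 1) → ends 9
pad 1 to align 2 for h
h at 10 (size 2, align 2) → ends 12
m5 at 12 (size 1, align 1) → ends 13
pad 1 to align 2 for m21
m21 at 14 (size 8, align 2) → ends 22
m1 at 22 (size 4, align 2) → ends 26
m17 at 26 (size 24, align 2) → ends 50
f at 50 (size 8, align 2) → ends 58
m19 at 58 (size 3, align 1) → ends 61
m13 at 61 (size 1, align 1) → ends 62

61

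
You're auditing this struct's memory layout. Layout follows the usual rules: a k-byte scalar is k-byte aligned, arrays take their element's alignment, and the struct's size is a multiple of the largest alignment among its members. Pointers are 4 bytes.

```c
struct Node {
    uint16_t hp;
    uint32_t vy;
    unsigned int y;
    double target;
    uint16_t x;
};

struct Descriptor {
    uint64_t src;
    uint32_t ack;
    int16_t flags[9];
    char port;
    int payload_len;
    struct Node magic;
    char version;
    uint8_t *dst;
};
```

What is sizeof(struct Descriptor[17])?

Node: hp at 0 (size 2, align 2) → ends 2; pad 2 to align 4 for vy; vy at 4 (size 4, align 4) → ends 8; y at 8 (size 4, align 4) → ends 12; pad 4 to align 8 for target; target at 16 (size 8, align 8) → ends 24; x at 24 (size 2, align 2) → ends 26; tail pad 6 to reach multiple of 8; total 32 bytes, alignment 8
src at 0 (size 8, align 8) → ends 8
ack at 8 (size 4, align 4) → ends 12
flags at 12 (size 18, align 2) → ends 30
port at 30 (size 1, align 1) → ends 31
pad 1 to align 4 for payload_len
payload_len at 32 (size 4, align 4) → ends 36
pad 4 to align 8 for magic
magic at 40 (size 32, align 8) → ends 72
version at 72 (size 1, align 1) → ends 73
pad 3 to align 4 for dst
dst at 76 (size 4, align 4) → ends 80
total 80 bytes, alignment 8
array of 17: 17 × 80 = 1360

1360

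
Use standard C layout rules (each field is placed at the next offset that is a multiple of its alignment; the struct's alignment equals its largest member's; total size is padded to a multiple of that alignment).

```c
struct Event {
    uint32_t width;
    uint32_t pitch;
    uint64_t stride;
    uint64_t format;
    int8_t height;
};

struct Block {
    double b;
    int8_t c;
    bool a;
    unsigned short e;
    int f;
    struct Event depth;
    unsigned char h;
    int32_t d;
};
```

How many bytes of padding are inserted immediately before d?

Event: 0..4  width  (4B, 4-aligned); 4..8  pitch  (4B, 4-aligned); 8..16  stride  (8B, 8-aligned); 16..24  format  (8B, 8-aligned); 24..25  height  (1B, 1-aligned); 25..32  -- tail padding (7B); sizeof = 32, alignof = 8
0..8  b  (8B, 8-aligned)
8..9  c  (1B, 1-aligned)
9..10  a  (1B, 1-aligned)
10..12  e  (2B, 2-aligned)
12..16  f  (4B, 4-aligned)
16..48  depth  (32B, 8-aligned)
48..49  h  (1B, 1-aligned)
49..52  -- padding (3B)
52..56  d  (4B, 4-aligned)

3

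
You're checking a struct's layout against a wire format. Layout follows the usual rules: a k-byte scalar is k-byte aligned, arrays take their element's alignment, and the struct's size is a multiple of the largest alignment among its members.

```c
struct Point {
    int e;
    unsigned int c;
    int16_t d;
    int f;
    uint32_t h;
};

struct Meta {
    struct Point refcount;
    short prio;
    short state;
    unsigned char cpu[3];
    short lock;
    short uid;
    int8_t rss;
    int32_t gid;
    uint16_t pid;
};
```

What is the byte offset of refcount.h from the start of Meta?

Point: @0: e [4B, align 4] → 4; @4: c [4B, align 4] → 8; @8: d [2B, align 2] → 10; +2 pad (align 4); @12: f [4B, align 4] → 16; @16: h [4B, align 4] → 20; size 20, align 4
@0: refcount [20B, align 4] → 20
within Point: h at 16
0 + 16 = 16

16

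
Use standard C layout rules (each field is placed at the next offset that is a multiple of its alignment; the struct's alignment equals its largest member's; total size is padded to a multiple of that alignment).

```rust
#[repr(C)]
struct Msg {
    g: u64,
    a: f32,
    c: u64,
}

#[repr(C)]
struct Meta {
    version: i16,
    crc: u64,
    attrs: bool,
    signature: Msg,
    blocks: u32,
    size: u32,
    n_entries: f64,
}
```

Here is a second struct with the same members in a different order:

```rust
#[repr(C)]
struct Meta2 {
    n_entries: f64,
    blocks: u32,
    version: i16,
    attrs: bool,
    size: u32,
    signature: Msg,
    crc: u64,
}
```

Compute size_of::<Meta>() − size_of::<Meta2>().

8

Msg: 0..8  g  (8B, 8-aligned); 8..12  a  (4B, 4-aligned); 12..16  -- padding (4B); 16..24  c  (8B, 8-aligned); sizeof = 24, alignof = 8
0..2  version  (2B, 2-aligned)
2..8  -- padding (6B)
8..16  crc  (8B, 8-aligned)
16..17  attrs  (1B, 1-aligned)
17..24  -- padding (7B)
24..48  signature  (24B, 8-aligned)
48..52  blocks  (4B, 4-aligned)
52..56  size  (4B, 4-aligned)
56..64  n_entries  (8B, 8-aligned)
sizeof = 64, alignof = 8
— Meta2 —
0..8  n_entries  (8B, 8-aligned)
8..12  blocks  (4B, 4-aligned)
12..14  version  (2B, 2-aligned)
14..15  attrs  (1B, 1-aligned)
15..16  -- padding (1B)
16..20  size  (4B, 4-aligned)
20..24  -- padding (4B)
24..48  signature  (24B, 8-aligned)
48..56  crc  (8B, 8-aligned)
sizeof = 56, alignof = 8
64 − 56 = 8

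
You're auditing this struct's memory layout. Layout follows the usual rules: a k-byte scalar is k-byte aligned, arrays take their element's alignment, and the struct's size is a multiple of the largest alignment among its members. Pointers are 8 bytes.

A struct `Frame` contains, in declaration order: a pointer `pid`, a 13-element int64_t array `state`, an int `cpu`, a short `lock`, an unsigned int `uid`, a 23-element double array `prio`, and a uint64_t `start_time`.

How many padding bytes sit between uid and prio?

pid at 0 (size 8, align 8) → ends 8
state at 8 (size 104, align 8) → ends 112
cpu at 112 (size 4, align 4) → ends 116
lock at 116 (size 2, align 2) → ends 118
pad 2 to align 4 for uid
uid at 120 (size 4, align 4) → ends 124
pad 4 to align 8 for prio
prio at 128 (size 184, align 8) → ends 312

4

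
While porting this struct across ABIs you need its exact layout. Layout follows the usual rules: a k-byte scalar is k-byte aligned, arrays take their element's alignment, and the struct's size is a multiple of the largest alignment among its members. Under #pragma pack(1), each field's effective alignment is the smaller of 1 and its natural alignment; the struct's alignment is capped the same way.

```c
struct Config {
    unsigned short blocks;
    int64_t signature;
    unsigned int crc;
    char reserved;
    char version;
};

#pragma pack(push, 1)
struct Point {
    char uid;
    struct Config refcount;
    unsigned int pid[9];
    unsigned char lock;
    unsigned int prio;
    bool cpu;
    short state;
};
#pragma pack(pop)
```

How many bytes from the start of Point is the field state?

67

Config: blocks at 0 (size 2, align 2) → ends 2; pad 6 to align 8 for signature; signature at 8 (size 8, align 8) → ends 16; crc at 16 (size 4, align 4) → ends 20; reserved at 20 (size 1, align 1) → ends 21; version at 21 (size 1, align 1) → ends 22; tail pad 2 to reach multiple of 8; total 24 bytes, alignment 8
uid at 0 (size 1, align 1) → ends 1
refcount at 1 (size 24, align 1) → ends 25
pid at 25 (size 36, align 1) → ends 61
lock at 61 (size 1, align 1) → ends 62
prio at 62 (size 4, align 1) → ends 66
cpu at 66 (size 1, align 1) → ends 67
state at 67 (size 2, align 1) → ends 69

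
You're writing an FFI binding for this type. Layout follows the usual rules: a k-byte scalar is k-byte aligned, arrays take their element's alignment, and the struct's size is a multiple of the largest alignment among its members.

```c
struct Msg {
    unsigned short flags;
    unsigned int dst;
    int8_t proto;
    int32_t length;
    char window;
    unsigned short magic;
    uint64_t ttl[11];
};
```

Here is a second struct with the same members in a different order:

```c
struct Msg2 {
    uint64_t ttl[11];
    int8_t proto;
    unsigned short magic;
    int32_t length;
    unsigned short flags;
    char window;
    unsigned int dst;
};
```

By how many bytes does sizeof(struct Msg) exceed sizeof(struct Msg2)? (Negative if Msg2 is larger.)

8

flags at 0 (size 2, align 2) → ends 2
pad 2 to align 4 for dst
dst at 4 (size 4, align 4) → ends 8
proto at 8 (size 1, align 1) → ends 9
pad 3 to align 4 for length
length at 12 (size 4, align 4) → ends 16
window at 16 (size 1, align 1) → ends 17
pad 1 to align 2 for magic
magic at 18 (size 2, align 2) → ends 20
pad 4 to align 8 for ttl
ttl at 24 (size 88, align 8) → ends 112
total 112 bytes, alignment 8
— Msg2 —
ttl at 0 (size 88, align 8) → ends 88
proto at 88 (size 1, align 1) → ends 89
pad 1 to align 2 for magic
magic at 90 (size 2, align 2) → ends 92
length at 92 (size 4, align 4) → ends 96
flags at 96 (size 2, align 2) → ends 98
window at 98 (size 1, align 1) → ends 99
pad 1 to align 4 for dst
dst at 100 (size 4, align 4) → ends 104
total 104 bytes, alignment 8
112 − 104 = 8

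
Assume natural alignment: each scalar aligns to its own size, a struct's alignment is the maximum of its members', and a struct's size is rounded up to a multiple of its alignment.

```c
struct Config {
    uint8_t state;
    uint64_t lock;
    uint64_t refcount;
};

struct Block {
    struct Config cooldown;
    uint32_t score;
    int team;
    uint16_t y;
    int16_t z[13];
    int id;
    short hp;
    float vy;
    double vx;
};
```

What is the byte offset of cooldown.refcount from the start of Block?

16

Config: 0..1  state  (1B, 1-aligned); 1..8  -- padding (7B); 8..16  lock  (8B, 8-aligned); 16..24  refcount  (8B, 8-aligned); sizeof = 24, alignof = 8
0..24  cooldown  (24B, 8-aligned)
within Config: refcount at 16
0 + 16 = 16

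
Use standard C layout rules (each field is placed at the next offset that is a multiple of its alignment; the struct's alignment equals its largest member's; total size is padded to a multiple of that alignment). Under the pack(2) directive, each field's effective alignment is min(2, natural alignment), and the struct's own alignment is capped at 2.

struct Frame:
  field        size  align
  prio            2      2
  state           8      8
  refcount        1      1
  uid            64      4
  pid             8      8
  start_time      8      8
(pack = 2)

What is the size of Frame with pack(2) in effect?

92

0..2  prio  (2B, 2-aligned)
2..10  state  (8B, 2-aligned)
10..11  refcount  (1B, 1-aligned)
11..12  -- padding (1B)
12..76  uid  (64B, 2-aligned)
76..84  pid  (8B, 2-aligned)
84..92  start_time  (8B, 2-aligned)
sizeof = 92, alignof = 2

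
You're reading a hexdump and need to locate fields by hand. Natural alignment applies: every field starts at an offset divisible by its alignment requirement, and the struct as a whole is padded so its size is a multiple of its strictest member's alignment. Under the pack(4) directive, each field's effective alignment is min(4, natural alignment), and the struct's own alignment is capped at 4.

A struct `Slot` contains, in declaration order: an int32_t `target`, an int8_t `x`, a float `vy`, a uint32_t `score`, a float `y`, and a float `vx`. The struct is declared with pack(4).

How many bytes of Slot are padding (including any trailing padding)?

3

@0: target [4B, align 4] → 4
@4: x [1B, align 1] → 5
+3 pad (align 4)
@8: vy [4B, align 4] → 12
@12: score [4B, align 4] → 16
@16: y [4B, align 4] → 20
@20: vx [4B, align 4] → 24
size 24, align 4
data bytes 21, size 24 → padding 3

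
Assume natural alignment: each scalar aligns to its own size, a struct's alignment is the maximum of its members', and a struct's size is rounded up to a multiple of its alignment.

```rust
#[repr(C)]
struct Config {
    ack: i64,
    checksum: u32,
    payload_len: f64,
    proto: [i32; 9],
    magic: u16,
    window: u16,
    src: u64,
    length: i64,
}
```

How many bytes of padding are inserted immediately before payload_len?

@0: ack [8B, align 8] → 8
@8: checksum [4B, align 4] → 12
+4 pad (align 8)
@16: payload_len [8B, align 8] → 24

4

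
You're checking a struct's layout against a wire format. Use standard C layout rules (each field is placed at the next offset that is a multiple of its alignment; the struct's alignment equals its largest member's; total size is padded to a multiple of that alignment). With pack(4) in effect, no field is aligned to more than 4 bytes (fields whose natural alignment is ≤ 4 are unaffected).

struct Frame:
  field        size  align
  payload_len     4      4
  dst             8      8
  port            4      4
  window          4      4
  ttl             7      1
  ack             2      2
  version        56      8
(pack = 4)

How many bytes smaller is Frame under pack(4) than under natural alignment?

8

natural layout:
  @0: payload_len [4B, align 4] → 4
  +4 pad (align 8)
  @8: dst [8B, align 8] → 16
  @16: port [4B, align 4] → 20
  @20: window [4B, align 4] → 24
  @24: ttl [7B, align 1] → 31
  +1 pad (align 2)
  @32: ack [2B, align 2] → 34
  +6 pad (align 8)
  @40: version [56B, align 8] → 96
  size 96, align 8
packed(4) layout:
  @0: payload_len [4B, align 4] → 4
  @4: dst [8B, align 4] → 12
  @12: port [4B, align 4] → 16
  @16: window [4B, align 4] → 20
  @20: ttl [7B, align 1] → 27
  +1 pad (align 2)
  @28: ack [2B, align 2] → 30
  +2 pad (align 4)
  @32: version [56B, align 4] → 88
  size 88, align 4
96 − 88 = 8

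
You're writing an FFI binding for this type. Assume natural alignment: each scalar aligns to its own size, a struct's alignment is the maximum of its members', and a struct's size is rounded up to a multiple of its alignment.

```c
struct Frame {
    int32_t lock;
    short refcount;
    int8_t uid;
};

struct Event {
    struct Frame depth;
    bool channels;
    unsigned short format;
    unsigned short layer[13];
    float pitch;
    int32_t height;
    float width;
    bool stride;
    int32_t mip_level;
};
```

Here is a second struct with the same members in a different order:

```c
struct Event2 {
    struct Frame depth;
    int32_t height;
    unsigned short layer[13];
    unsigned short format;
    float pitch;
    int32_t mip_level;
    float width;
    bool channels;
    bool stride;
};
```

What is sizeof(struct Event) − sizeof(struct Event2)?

Frame: 0..4  lock  (4B, 4-aligned); 4..6  refcount  (2B, 2-aligned); 6..7  uid  (1B, 1-aligned); 7..8  -- tail padding (1B); sizeof = 8, alignof = 4
0..8  depth  (8B, 4-aligned)
8..9  channels  (1B, 1-aligned)
9..10  -- padding (1B)
10..12  format  (2B, 2-aligned)
12..38  layer  (26B, 2-aligned)
38..40  -- padding (2B)
40..44  pitch  (4B, 4-aligned)
44..48  height  (4B, 4-aligned)
48..52  width  (4B, 4-aligned)
52..53  stride  (1B, 1-aligned)
53..56  -- padding (3B)
56..60  mip_level  (4B, 4-aligned)
sizeof = 60, alignof = 4
— Event2 —
0..8  depth  (8B, 4-aligned)
8..12  height  (4B, 4-aligned)
12..38  layer  (26B, 2-aligned)
38..40  format  (2B, 2-aligned)
40..44  pitch  (4B, 4-aligned)
44..48  mip_level  (4B, 4-aligned)
48..52  width  (4B, 4-aligned)
52..53  channels  (1B, 1-aligned)
53..54  stride  (1B, 1-aligned)
54..56  -- tail padding (2B)
sizeof = 56, alignof = 4
60 − 56 = 4

4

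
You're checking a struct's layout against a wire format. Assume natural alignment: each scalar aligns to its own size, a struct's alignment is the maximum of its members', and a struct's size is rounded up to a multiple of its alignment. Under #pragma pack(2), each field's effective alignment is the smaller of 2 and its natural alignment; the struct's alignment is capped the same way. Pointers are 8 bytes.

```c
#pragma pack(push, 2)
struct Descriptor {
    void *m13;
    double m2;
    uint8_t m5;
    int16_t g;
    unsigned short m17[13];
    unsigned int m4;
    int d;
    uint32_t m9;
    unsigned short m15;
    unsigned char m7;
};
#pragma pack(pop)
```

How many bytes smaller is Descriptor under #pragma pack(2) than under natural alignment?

2

natural layout:
  @0: m13 [8B, align 8] → 8
  @8: m2 [8B, align 8] → 16
  @16: m5 [1B, align 1] → 17
  +1 pad (align 2)
  @18: g [2B, align 2] → 20
  @20: m17 [26B, align 2] → 46
  +2 pad (align 4)
  @48: m4 [4B, align 4] → 52
  @52: d [4B, align 4] → 56
  @56: m9 [4B, align 4] → 60
  @60: m15 [2B, align 2] → 62
  @62: m7 [1B, align 1] → 63
  +1 tail pad (align 8)
  size 64, align 8
packed(2) layout:
  @0: m13 [8B, align 2] → 8
  @8: m2 [8B, align 2] → 16
  @16: m5 [1B, align 1] → 17
  +1 pad (align 2)
  @18: g [2B, align 2] → 20
  @20: m17 [26B, align 2] → 46
  @46: m4 [4B, align 2] → 50
  @50: d [4B, align 2] → 54
  @54: m9 [4B, align 2] → 58
  @58: m15 [2B, align 2] → 60
  @60: m7 [1B, align 1] → 61
  +1 tail pad (align 2)
  size 62, align 2
64 − 62 = 2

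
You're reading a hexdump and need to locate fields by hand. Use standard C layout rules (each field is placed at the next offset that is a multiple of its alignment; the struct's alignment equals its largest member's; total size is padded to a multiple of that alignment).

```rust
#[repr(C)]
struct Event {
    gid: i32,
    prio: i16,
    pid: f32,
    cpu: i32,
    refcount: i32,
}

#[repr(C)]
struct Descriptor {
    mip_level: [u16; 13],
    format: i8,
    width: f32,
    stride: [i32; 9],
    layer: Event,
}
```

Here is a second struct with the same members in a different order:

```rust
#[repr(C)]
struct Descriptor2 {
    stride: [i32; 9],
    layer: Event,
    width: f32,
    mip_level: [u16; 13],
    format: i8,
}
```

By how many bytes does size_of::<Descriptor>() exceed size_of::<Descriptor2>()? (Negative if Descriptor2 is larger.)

Event: @0: gid [4B, align 4] → 4; @4: prio [2B, align 2] → 6; +2 pad (align 4); @8: pid [4B, align 4] → 12; @12: cpu [4B, align 4] → 16; @16: refcount [4B, align 4] → 20; size 20, align 4
@0: mip_level [26B, align 2] → 26
@26: format [1B, align 1] → 27
+1 pad (align 4)
@28: width [4B, align 4] → 32
@32: stride [36B, align 4] → 68
@68: layer [20B, align 4] → 88
size 88, align 4
— Descriptor2 —
@0: stride [36B, align 4] → 36
@36: layer [20B, align 4] → 56
@56: width [4B, align 4] → 60
@60: mip_level [26B, align 2] → 86
@86: format [1B, align 1] → 87
+1 tail pad (align 4)
size 88, align 4
88 − 88 = 0

0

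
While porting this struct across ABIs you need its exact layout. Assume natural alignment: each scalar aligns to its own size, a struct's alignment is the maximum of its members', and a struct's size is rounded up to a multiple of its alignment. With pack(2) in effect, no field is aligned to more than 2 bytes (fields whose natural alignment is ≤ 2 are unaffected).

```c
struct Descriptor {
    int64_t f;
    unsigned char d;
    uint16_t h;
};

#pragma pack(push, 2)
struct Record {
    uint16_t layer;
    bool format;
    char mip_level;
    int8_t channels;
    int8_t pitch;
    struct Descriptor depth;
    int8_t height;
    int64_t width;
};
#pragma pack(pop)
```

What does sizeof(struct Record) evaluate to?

Descriptor: f at 0 (size 8, align 8) → ends 8; d at 8 (size 1, align 1) → ends 9; pad 1 to align 2 for h; h at 10 (size 2, align 2) → ends 12; tail pad 4 to reach multiple of 8; total 16 bytes, alignment 8
layer at 0 (size 2, align 2) → ends 2
format at 2 (size 1, align 1) → ends 3
mip_level at 3 (size 1, align 1) → ends 4
channels at 4 (size 1, align 1) → ends 5
pitch at 5 (size 1, align 1) → ends 6
depth at 6 (size 16, align 2) → ends 22
height at 22 (size 1, align 1) → ends 23
pad 1 to align 2 for width
width at 24 (size 8, align 2) → ends 32
total 32 bytes, alignment 2

32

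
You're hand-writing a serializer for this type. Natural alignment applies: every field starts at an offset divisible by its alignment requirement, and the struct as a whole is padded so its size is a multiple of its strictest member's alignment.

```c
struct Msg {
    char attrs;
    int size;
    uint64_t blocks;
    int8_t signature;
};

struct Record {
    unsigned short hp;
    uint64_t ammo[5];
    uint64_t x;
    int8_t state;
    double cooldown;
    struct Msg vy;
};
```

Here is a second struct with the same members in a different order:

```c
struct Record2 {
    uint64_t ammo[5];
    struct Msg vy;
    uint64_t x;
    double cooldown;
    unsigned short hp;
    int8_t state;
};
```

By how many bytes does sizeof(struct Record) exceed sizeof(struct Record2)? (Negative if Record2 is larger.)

Msg: attrs at 0 (size 1, align 1) → ends 1; pad 3 to align 4 for size; size at 4 (size 4, align 4) → ends 8; blocks at 8 (size 8, align 8) → ends 16; signature at 16 (size 1, align 1) → ends 17; tail pad 7 to reach multiple of 8; total 24 bytes, alignment 8
hp at 0 (size 2, align 2) → ends 2
pad 6 to align 8 for ammo
ammo at 8 (size 40, align 8) → ends 48
x at 48 (size 8, align 8) → ends 56
state at 56 (size 1, align 1) → ends 57
pad 7 to align 8 for cooldown
cooldown at 64 (size 8, align 8) → ends 72
vy at 72 (size 24, align 8) → ends 96
total 96 bytes, alignment 8
— Record2 —
ammo at 0 (size 40, align 8) → ends 40
vy at 40 (size 24, align 8) → ends 64
x at 64 (size 8, align 8) → ends 72
cooldown at 72 (size 8, align 8) → ends 80
hp at 80 (size 2, align 2) → ends 82
state at 82 (size 1, align 1) → ends 83
tail pad 5 to reach multiple of 8
total 88 bytes, alignment 8
96 − 88 = 8

8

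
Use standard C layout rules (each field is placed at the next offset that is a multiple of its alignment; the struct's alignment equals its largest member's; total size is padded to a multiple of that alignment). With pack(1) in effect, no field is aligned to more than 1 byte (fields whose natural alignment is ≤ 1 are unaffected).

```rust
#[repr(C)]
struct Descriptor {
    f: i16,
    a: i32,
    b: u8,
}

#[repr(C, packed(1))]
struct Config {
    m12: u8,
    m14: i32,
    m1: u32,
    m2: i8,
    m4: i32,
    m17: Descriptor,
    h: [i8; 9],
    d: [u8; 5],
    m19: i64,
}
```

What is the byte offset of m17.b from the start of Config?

Descriptor: @0: f [2B, align 2] → 2; +2 pad (align 4); @4: a [4B, align 4] → 8; @8: b [1B, align 1] → 9; +3 tail pad (align 4); size 12, align 4
@0: m12 [1B, align 1] → 1
@1: m14 [4B, align 1] → 5
@5: m1 [4B, align 1] → 9
@9: m2 [1B, align 1] → 10
@10: m4 [4B, align 1] → 14
@14: m17 [12B, align 1] → 26
within Descriptor: b at 8
14 + 8 = 22

22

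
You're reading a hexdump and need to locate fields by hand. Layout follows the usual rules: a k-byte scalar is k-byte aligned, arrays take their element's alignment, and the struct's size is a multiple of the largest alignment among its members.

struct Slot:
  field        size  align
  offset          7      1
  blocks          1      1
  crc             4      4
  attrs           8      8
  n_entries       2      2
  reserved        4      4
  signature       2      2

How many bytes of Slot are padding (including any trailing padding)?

12

offset at 0 (size 7, align 1) → ends 7
blocks at 7 (size 1, align 1) → ends 8
crc at 8 (size 4, align 4) → ends 12
pad 4 to align 8 for attrs
attrs at 16 (size 8, align 8) → ends 24
n_entries at 24 (size 2, align 2) → ends 26
pad 2 to align 4 for reserved
reserved at 28 (size 4, align 4) → ends 32
signature at 32 (size 2, align 2) → ends 34
tail pad 6 to reach multiple of 8
total 40 bytes, alignment 8
data bytes 28, size 40 → padding 12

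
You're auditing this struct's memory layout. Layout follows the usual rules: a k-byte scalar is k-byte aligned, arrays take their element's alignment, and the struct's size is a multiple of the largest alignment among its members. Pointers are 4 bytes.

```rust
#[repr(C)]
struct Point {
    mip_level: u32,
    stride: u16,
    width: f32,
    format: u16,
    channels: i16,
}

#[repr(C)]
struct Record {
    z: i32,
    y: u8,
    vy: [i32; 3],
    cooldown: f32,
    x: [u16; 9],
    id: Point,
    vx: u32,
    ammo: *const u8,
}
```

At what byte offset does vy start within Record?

Point: @0: mip_level [4B, align 4] → 4; @4: stride [2B, align 2] → 6; +2 pad (align 4); @8: width [4B, align 4] → 12; @12: format [2B, align 2] → 14; @14: channels [2B, align 2] → 16; size 16, align 4
@0: z [4B, align 4] → 4
@4: y [1B, align 1] → 5
+3 pad (align 4)
@8: vy [12B, align 4] → 20

8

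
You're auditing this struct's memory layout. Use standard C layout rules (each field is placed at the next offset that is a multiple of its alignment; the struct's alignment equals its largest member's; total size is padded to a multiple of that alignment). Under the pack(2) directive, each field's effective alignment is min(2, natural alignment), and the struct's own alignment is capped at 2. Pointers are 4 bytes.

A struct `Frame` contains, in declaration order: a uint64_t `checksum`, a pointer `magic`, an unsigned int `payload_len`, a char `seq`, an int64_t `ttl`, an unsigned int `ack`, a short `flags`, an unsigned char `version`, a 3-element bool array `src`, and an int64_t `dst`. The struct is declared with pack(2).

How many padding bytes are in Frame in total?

1

0..8  checksum  (8B, 2-aligned)
8..12  magic  (4B, 2-aligned)
12..16  payload_len  (4B, 2-aligned)
16..17  seq  (1B, 1-aligned)
17..18  -- padding (1B)
18..26  ttl  (8B, 2-aligned)
26..30  ack  (4B, 2-aligned)
30..32  flags  (2B, 2-aligned)
32..33  version  (1B, 1-aligned)
33..36  src  (3B, 1-aligned)
36..44  dst  (8B, 2-aligned)
sizeof = 44, alignof = 2
data bytes 43, size 44 → padding 1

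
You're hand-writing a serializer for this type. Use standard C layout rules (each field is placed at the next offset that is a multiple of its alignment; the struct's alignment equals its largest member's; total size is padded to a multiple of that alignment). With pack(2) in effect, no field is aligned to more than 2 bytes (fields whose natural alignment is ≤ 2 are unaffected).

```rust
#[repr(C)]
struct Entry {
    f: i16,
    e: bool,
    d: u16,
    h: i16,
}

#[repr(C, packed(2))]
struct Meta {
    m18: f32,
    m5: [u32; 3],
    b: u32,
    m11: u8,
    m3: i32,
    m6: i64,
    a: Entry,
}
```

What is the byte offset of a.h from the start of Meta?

Entry: @0: f [2B, align 2] → 2; @2: e [1B, align 1] → 3; +1 pad (align 2); @4: d [2B, align 2] → 6; @6: h [2B, align 2] → 8; size 8, align 2
@0: m18 [4B, align 2] → 4
@4: m5 [12B, align 2] → 16
@16: b [4B, align 2] → 20
@20: m11 [1B, align 1] → 21
+1 pad (align 2)
@22: m3 [4B, align 2] → 26
@26: m6 [8B, align 2] → 34
@34: a [8B, align 2] → 42
within Entry: h at 6
34 + 6 = 40

40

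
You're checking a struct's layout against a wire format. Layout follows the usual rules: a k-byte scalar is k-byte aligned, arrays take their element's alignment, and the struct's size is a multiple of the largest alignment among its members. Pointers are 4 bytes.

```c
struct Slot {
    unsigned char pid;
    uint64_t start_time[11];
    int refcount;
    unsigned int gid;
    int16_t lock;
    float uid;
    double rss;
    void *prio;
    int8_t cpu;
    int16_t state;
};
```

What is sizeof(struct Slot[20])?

2560

0..1  pid  (1B, 1-aligned)
1..8  -- padding (7B)
8..96  start_time  (88B, 8-aligned)
96..100  refcount  (4B, 4-aligned)
100..104  gid  (4B, 4-aligned)
104..106  lock  (2B, 2-aligned)
106..108  -- padding (2B)
108..112  uid  (4B, 4-aligned)
112..120  rss  (8B, 8-aligned)
120..124  prio  (4B, 4-aligned)
124..125  cpu  (1B, 1-aligned)
125..126  -- padding (1B)
126..128  state  (2B, 2-aligned)
sizeof = 128, alignof = 8
array of 20: 20 × 128 = 2560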